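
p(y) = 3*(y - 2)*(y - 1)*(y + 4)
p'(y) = 3*(y - 2)*(y - 1) + 3*(y - 2)*(y + 4) + 3*(y - 1)*(y + 4)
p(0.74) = 4.66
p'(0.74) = -20.63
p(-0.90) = 51.24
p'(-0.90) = -28.11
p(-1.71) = 69.07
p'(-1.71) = -13.94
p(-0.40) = 36.29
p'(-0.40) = -30.96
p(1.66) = -3.81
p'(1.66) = 4.76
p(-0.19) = 29.79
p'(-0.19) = -30.82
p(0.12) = 20.45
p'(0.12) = -29.15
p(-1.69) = 68.79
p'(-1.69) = -14.44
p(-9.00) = -1650.00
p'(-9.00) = 645.00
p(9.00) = 2184.00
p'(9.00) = 753.00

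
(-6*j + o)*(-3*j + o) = 18*j^2 - 9*j*o + o^2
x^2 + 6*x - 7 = (x - 1)*(x + 7)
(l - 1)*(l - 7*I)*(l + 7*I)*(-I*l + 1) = -I*l^4 + l^3 + I*l^3 - l^2 - 49*I*l^2 + 49*l + 49*I*l - 49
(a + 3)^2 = a^2 + 6*a + 9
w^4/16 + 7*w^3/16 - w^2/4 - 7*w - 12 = (w/4 + 1)^2*(w - 4)*(w + 3)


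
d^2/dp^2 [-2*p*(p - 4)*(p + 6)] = -12*p - 8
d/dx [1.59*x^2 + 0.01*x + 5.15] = 3.18*x + 0.01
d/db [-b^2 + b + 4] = 1 - 2*b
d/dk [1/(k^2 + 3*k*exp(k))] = (-3*k*exp(k) - 2*k - 3*exp(k))/(k^2*(k + 3*exp(k))^2)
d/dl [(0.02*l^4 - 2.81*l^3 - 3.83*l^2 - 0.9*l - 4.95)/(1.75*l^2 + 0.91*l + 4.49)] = (0.07*l^5 - 4.8629*l^4 - 4.755*l^3 - 39.761*l^2 - 17.0684*l + 0.4635)/(3.0625*l^4 + 3.185*l^3 + 16.5431*l^2 + 8.1718*l + 20.1601)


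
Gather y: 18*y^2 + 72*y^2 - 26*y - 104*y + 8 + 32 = 90*y^2 - 130*y + 40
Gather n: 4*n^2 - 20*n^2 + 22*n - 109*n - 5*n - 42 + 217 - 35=-16*n^2 - 92*n + 140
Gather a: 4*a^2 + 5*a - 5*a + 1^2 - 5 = 4*a^2 - 4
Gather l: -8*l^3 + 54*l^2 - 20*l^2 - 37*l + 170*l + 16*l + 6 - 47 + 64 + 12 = -8*l^3 + 34*l^2 + 149*l + 35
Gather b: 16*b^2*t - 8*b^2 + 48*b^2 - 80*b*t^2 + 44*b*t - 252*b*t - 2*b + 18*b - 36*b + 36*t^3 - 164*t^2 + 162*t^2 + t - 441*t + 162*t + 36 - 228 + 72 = b^2*(16*t + 40) + b*(-80*t^2 - 208*t - 20) + 36*t^3 - 2*t^2 - 278*t - 120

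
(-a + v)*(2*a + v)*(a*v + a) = -2*a^3*v - 2*a^3 + a^2*v^2 + a^2*v + a*v^3 + a*v^2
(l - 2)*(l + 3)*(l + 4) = l^3 + 5*l^2 - 2*l - 24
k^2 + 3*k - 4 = (k - 1)*(k + 4)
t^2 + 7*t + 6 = (t + 1)*(t + 6)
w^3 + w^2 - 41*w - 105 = (w - 7)*(w + 3)*(w + 5)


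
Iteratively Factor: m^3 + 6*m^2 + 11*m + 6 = (m + 1)*(m^2 + 5*m + 6) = (m + 1)*(m + 2)*(m + 3)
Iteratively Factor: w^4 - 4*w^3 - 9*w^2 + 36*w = (w - 4)*(w^3 - 9*w) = (w - 4)*(w - 3)*(w^2 + 3*w) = w*(w - 4)*(w - 3)*(w + 3)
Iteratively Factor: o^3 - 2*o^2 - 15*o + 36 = (o + 4)*(o^2 - 6*o + 9) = (o - 3)*(o + 4)*(o - 3)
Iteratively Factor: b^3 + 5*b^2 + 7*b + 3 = (b + 1)*(b^2 + 4*b + 3) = (b + 1)*(b + 3)*(b + 1)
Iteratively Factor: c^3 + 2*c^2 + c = (c)*(c^2 + 2*c + 1) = c*(c + 1)*(c + 1)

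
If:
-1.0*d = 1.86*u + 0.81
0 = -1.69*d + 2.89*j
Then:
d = -1.86*u - 0.81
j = -1.08768166089965*u - 0.473667820069204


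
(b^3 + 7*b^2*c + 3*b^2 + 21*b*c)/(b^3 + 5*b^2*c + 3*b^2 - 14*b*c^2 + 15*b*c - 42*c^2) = b/(b - 2*c)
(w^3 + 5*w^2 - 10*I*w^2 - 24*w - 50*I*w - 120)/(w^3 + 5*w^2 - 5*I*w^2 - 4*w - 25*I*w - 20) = (w - 6*I)/(w - I)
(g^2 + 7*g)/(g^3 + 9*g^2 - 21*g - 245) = g/(g^2 + 2*g - 35)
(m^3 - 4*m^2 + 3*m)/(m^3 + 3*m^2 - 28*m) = (m^2 - 4*m + 3)/(m^2 + 3*m - 28)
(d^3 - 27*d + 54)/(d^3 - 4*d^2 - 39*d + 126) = (d - 3)/(d - 7)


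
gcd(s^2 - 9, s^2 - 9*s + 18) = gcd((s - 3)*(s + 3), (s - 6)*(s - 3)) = s - 3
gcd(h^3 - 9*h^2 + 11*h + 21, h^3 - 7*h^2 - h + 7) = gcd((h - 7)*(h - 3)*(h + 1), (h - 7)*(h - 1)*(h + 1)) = h^2 - 6*h - 7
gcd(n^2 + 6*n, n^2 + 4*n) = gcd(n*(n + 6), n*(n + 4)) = n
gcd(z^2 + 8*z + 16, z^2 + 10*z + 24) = z + 4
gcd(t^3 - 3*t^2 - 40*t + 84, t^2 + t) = 1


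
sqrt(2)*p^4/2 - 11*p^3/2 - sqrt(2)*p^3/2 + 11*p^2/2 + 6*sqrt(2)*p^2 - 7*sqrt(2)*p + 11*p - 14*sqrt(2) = (p - 2)*(p - 7*sqrt(2)/2)*(p - 2*sqrt(2))*(sqrt(2)*p/2 + sqrt(2)/2)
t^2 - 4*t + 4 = (t - 2)^2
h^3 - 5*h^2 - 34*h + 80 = (h - 8)*(h - 2)*(h + 5)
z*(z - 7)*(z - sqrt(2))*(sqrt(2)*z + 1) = sqrt(2)*z^4 - 7*sqrt(2)*z^3 - z^3 - sqrt(2)*z^2 + 7*z^2 + 7*sqrt(2)*z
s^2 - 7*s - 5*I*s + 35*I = (s - 7)*(s - 5*I)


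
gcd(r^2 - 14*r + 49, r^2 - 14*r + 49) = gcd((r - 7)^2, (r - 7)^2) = r^2 - 14*r + 49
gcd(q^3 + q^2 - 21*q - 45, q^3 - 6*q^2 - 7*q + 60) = q^2 - 2*q - 15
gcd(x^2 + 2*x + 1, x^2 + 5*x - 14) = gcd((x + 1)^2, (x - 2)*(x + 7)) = 1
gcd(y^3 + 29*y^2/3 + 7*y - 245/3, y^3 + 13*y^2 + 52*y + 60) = y + 5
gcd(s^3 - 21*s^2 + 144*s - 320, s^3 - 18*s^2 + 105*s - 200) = s^2 - 13*s + 40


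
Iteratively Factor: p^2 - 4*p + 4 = (p - 2)*(p - 2)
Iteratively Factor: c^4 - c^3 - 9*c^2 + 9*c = (c - 1)*(c^3 - 9*c) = (c - 3)*(c - 1)*(c^2 + 3*c) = c*(c - 3)*(c - 1)*(c + 3)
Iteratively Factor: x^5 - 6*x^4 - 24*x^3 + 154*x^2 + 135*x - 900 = (x - 5)*(x^4 - x^3 - 29*x^2 + 9*x + 180) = (x - 5)*(x - 3)*(x^3 + 2*x^2 - 23*x - 60) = (x - 5)^2*(x - 3)*(x^2 + 7*x + 12) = (x - 5)^2*(x - 3)*(x + 3)*(x + 4)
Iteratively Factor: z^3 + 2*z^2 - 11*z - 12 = (z + 1)*(z^2 + z - 12) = (z + 1)*(z + 4)*(z - 3)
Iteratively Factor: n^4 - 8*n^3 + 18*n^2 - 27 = (n + 1)*(n^3 - 9*n^2 + 27*n - 27) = (n - 3)*(n + 1)*(n^2 - 6*n + 9) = (n - 3)^2*(n + 1)*(n - 3)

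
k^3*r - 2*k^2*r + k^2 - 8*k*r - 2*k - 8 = (k - 4)*(k + 2)*(k*r + 1)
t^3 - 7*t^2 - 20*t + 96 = (t - 8)*(t - 3)*(t + 4)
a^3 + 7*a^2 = a^2*(a + 7)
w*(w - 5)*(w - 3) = w^3 - 8*w^2 + 15*w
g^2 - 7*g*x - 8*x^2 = (g - 8*x)*(g + x)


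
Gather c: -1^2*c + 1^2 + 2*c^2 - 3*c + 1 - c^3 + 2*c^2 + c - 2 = -c^3 + 4*c^2 - 3*c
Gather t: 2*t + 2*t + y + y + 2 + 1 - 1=4*t + 2*y + 2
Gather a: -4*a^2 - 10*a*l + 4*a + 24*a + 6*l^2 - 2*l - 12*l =-4*a^2 + a*(28 - 10*l) + 6*l^2 - 14*l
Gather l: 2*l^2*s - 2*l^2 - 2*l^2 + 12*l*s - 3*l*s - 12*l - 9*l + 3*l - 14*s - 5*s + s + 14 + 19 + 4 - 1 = l^2*(2*s - 4) + l*(9*s - 18) - 18*s + 36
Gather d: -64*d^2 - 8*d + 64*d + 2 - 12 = -64*d^2 + 56*d - 10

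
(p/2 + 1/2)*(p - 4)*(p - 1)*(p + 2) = p^4/2 - p^3 - 9*p^2/2 + p + 4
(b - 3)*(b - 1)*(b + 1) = b^3 - 3*b^2 - b + 3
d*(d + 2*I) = d^2 + 2*I*d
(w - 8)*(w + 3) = w^2 - 5*w - 24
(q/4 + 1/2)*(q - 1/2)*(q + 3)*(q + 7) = q^4/4 + 23*q^3/8 + 35*q^2/4 + 43*q/8 - 21/4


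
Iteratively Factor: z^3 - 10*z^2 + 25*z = (z - 5)*(z^2 - 5*z) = z*(z - 5)*(z - 5)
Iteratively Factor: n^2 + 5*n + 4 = (n + 1)*(n + 4)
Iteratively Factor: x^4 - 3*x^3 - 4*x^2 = (x + 1)*(x^3 - 4*x^2) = (x - 4)*(x + 1)*(x^2) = x*(x - 4)*(x + 1)*(x)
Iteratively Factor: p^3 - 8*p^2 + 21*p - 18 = (p - 2)*(p^2 - 6*p + 9) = (p - 3)*(p - 2)*(p - 3)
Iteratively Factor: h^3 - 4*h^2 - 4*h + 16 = (h - 4)*(h^2 - 4) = (h - 4)*(h - 2)*(h + 2)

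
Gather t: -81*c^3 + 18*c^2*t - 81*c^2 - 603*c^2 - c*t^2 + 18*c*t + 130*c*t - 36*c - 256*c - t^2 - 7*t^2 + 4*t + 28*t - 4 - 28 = -81*c^3 - 684*c^2 - 292*c + t^2*(-c - 8) + t*(18*c^2 + 148*c + 32) - 32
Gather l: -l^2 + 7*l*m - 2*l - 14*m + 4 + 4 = -l^2 + l*(7*m - 2) - 14*m + 8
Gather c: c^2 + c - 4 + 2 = c^2 + c - 2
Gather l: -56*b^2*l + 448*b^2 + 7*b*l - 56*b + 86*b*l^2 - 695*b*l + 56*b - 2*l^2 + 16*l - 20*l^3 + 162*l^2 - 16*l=448*b^2 - 20*l^3 + l^2*(86*b + 160) + l*(-56*b^2 - 688*b)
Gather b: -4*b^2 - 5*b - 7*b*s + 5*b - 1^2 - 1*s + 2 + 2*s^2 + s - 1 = -4*b^2 - 7*b*s + 2*s^2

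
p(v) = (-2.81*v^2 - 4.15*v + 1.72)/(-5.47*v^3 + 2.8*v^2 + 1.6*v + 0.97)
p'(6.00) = -0.02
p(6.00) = 0.12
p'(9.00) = -0.01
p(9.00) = 0.07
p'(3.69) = -0.09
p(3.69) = 0.23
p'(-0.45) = 6.17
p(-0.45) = 2.29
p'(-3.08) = 0.01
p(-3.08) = -0.07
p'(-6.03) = -0.01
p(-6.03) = -0.06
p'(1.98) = -0.65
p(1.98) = 0.64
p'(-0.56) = 5.25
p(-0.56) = 1.65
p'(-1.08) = 0.99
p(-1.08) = 0.31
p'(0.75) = -10.76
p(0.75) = -2.07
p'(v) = (-5.62*v - 4.15)/(-5.47*v^3 + 2.8*v^2 + 1.6*v + 0.97) + (-2.81*v^2 - 4.15*v + 1.72)*(16.41*v^2 - 5.6*v - 1.6)/(-5.47*v^3 + 2.8*v^2 + 1.6*v + 0.97)^2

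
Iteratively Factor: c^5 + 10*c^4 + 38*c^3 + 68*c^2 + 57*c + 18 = (c + 2)*(c^4 + 8*c^3 + 22*c^2 + 24*c + 9) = (c + 2)*(c + 3)*(c^3 + 5*c^2 + 7*c + 3) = (c + 1)*(c + 2)*(c + 3)*(c^2 + 4*c + 3) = (c + 1)*(c + 2)*(c + 3)^2*(c + 1)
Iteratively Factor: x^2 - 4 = (x - 2)*(x + 2)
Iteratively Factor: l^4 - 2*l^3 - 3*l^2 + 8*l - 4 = (l - 1)*(l^3 - l^2 - 4*l + 4) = (l - 2)*(l - 1)*(l^2 + l - 2) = (l - 2)*(l - 1)*(l + 2)*(l - 1)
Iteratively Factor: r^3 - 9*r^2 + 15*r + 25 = (r - 5)*(r^2 - 4*r - 5) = (r - 5)*(r + 1)*(r - 5)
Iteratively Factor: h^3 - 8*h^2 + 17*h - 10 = (h - 5)*(h^2 - 3*h + 2) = (h - 5)*(h - 1)*(h - 2)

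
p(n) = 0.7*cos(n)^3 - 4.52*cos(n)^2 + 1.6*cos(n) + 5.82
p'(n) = -2.1*sin(n)*cos(n)^2 + 9.04*sin(n)*cos(n) - 1.6*sin(n)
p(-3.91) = 2.07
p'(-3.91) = -6.38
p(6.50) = 3.72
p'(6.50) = 1.12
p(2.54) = 1.04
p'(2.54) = -5.93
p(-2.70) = 0.16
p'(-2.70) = 4.91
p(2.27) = 2.73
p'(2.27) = -6.34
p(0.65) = 4.58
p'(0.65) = 2.58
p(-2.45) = 1.59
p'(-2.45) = 6.26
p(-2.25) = 2.86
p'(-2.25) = 6.31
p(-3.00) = -0.87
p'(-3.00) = 1.78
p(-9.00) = 0.08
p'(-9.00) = 4.77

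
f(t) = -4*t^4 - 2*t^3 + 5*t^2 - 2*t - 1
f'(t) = -16*t^3 - 6*t^2 + 10*t - 2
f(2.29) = -113.38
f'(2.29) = -202.71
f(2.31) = -117.49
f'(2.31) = -208.14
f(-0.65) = 2.25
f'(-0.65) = -6.64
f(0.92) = -3.03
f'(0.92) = -10.34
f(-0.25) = -0.17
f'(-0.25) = -4.62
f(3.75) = -834.67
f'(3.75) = -892.62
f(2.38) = -132.74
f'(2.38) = -227.89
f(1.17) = -7.19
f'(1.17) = -24.14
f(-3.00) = -220.00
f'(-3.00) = 346.00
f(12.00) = -85705.00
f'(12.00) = -28394.00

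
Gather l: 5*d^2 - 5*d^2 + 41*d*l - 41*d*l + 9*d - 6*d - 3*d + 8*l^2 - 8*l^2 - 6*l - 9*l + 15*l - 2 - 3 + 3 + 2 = 0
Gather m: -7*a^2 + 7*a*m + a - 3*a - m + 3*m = -7*a^2 - 2*a + m*(7*a + 2)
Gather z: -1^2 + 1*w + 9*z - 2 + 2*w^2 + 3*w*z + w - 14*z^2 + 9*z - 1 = 2*w^2 + 2*w - 14*z^2 + z*(3*w + 18) - 4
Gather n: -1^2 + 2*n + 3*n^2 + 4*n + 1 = 3*n^2 + 6*n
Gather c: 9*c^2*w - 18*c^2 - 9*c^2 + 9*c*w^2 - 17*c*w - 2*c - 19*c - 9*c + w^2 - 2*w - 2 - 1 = c^2*(9*w - 27) + c*(9*w^2 - 17*w - 30) + w^2 - 2*w - 3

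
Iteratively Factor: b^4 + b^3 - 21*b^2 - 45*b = (b - 5)*(b^3 + 6*b^2 + 9*b) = (b - 5)*(b + 3)*(b^2 + 3*b) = (b - 5)*(b + 3)^2*(b)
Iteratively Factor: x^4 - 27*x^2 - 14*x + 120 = (x - 2)*(x^3 + 2*x^2 - 23*x - 60) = (x - 5)*(x - 2)*(x^2 + 7*x + 12) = (x - 5)*(x - 2)*(x + 3)*(x + 4)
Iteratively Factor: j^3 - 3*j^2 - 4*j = (j + 1)*(j^2 - 4*j) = j*(j + 1)*(j - 4)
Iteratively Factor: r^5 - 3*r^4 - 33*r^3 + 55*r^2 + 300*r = (r + 3)*(r^4 - 6*r^3 - 15*r^2 + 100*r) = (r - 5)*(r + 3)*(r^3 - r^2 - 20*r) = (r - 5)^2*(r + 3)*(r^2 + 4*r) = r*(r - 5)^2*(r + 3)*(r + 4)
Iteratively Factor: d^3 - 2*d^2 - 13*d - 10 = (d + 2)*(d^2 - 4*d - 5) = (d + 1)*(d + 2)*(d - 5)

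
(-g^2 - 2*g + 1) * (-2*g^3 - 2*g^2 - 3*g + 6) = 2*g^5 + 6*g^4 + 5*g^3 - 2*g^2 - 15*g + 6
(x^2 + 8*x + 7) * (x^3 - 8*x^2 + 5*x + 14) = x^5 - 52*x^3 - 2*x^2 + 147*x + 98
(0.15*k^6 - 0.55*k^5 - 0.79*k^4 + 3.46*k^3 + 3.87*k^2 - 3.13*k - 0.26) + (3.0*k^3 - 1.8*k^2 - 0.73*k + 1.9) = 0.15*k^6 - 0.55*k^5 - 0.79*k^4 + 6.46*k^3 + 2.07*k^2 - 3.86*k + 1.64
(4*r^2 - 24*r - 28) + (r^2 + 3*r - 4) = 5*r^2 - 21*r - 32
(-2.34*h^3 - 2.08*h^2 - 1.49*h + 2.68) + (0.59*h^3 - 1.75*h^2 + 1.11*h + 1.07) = -1.75*h^3 - 3.83*h^2 - 0.38*h + 3.75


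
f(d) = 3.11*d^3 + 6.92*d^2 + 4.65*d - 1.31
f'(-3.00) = 47.10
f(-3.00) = -36.95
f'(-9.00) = 635.82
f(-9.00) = -1749.83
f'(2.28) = 84.71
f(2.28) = 82.13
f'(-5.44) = 205.47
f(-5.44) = -322.49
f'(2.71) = 110.68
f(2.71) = 124.01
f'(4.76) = 281.92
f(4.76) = 513.03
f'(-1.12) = 0.85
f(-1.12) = -2.21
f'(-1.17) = 1.23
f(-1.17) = -2.26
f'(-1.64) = 7.05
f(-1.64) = -4.04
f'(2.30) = 85.84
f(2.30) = 83.83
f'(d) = 9.33*d^2 + 13.84*d + 4.65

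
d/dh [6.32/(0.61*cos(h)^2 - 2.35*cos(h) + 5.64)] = (7.7104*cos(h) - 14.852)*sin(h)/(0.61*cos(h)^2 - 2.35*cos(h) + 5.64)^2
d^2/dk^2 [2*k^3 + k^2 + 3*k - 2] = 12*k + 2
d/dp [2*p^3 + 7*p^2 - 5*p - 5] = 6*p^2 + 14*p - 5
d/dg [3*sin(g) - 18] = 3*cos(g)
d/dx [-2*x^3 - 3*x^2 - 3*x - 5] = -6*x^2 - 6*x - 3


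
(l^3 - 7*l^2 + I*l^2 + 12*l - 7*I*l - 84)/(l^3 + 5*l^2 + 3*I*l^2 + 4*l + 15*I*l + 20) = (l^2 - l*(7 + 3*I) + 21*I)/(l^2 + l*(5 - I) - 5*I)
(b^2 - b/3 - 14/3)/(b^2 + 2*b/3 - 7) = (b + 2)/(b + 3)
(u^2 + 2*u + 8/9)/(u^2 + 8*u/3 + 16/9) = (3*u + 2)/(3*u + 4)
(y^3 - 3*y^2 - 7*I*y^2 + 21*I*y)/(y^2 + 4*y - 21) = y*(y - 7*I)/(y + 7)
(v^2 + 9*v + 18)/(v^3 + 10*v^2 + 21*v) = (v + 6)/(v*(v + 7))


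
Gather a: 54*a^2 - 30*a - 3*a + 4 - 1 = 54*a^2 - 33*a + 3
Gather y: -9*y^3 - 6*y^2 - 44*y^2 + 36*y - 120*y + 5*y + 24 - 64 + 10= -9*y^3 - 50*y^2 - 79*y - 30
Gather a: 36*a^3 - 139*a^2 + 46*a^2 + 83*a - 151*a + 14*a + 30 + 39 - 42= 36*a^3 - 93*a^2 - 54*a + 27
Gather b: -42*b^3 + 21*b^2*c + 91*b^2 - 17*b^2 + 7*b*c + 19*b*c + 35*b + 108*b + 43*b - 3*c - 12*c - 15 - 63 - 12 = -42*b^3 + b^2*(21*c + 74) + b*(26*c + 186) - 15*c - 90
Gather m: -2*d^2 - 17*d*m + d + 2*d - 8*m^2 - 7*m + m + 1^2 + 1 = -2*d^2 + 3*d - 8*m^2 + m*(-17*d - 6) + 2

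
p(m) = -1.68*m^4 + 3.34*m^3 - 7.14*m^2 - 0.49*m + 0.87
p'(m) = -6.72*m^3 + 10.02*m^2 - 14.28*m - 0.49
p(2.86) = -93.20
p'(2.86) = -116.58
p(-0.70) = -3.83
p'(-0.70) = 16.72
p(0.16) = 0.62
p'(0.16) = -2.55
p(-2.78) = -225.05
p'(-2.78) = 261.03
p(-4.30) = -968.95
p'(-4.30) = 780.47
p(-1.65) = -45.22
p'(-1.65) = 80.54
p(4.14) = -380.06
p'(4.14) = -364.71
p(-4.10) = -822.07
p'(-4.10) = 689.64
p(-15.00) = -97920.78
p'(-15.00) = 25148.21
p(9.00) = -9169.50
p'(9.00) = -4216.27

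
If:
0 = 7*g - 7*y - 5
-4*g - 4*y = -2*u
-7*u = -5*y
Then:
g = 45/161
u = -50/161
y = -10/23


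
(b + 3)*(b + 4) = b^2 + 7*b + 12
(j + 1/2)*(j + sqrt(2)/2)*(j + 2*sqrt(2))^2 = j^4 + j^3/2 + 9*sqrt(2)*j^3/2 + 9*sqrt(2)*j^2/4 + 12*j^2 + 4*sqrt(2)*j + 6*j + 2*sqrt(2)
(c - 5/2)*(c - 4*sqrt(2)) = c^2 - 4*sqrt(2)*c - 5*c/2 + 10*sqrt(2)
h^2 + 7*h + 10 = (h + 2)*(h + 5)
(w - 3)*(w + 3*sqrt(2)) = w^2 - 3*w + 3*sqrt(2)*w - 9*sqrt(2)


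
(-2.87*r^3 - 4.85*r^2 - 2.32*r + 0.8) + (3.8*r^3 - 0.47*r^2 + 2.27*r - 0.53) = 0.93*r^3 - 5.32*r^2 - 0.0499999999999998*r + 0.27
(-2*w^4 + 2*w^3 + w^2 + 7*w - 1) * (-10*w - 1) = 20*w^5 - 18*w^4 - 12*w^3 - 71*w^2 + 3*w + 1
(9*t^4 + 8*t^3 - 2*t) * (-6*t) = -54*t^5 - 48*t^4 + 12*t^2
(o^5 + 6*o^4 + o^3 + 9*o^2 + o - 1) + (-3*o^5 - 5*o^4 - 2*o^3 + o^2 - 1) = -2*o^5 + o^4 - o^3 + 10*o^2 + o - 2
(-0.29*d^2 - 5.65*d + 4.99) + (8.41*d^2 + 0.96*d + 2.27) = 8.12*d^2 - 4.69*d + 7.26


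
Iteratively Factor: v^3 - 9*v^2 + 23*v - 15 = (v - 3)*(v^2 - 6*v + 5) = (v - 5)*(v - 3)*(v - 1)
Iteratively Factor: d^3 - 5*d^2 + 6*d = (d)*(d^2 - 5*d + 6) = d*(d - 2)*(d - 3)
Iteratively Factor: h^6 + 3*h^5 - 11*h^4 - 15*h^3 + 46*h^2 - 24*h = (h)*(h^5 + 3*h^4 - 11*h^3 - 15*h^2 + 46*h - 24) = h*(h - 1)*(h^4 + 4*h^3 - 7*h^2 - 22*h + 24) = h*(h - 1)^2*(h^3 + 5*h^2 - 2*h - 24) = h*(h - 1)^2*(h + 4)*(h^2 + h - 6) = h*(h - 2)*(h - 1)^2*(h + 4)*(h + 3)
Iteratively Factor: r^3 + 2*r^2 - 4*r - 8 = (r + 2)*(r^2 - 4) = (r + 2)^2*(r - 2)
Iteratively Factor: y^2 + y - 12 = (y + 4)*(y - 3)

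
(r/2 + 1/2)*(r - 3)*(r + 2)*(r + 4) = r^4/2 + 2*r^3 - 7*r^2/2 - 17*r - 12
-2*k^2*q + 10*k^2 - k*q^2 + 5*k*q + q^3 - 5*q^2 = (-2*k + q)*(k + q)*(q - 5)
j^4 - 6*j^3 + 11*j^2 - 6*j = j*(j - 3)*(j - 2)*(j - 1)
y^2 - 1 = (y - 1)*(y + 1)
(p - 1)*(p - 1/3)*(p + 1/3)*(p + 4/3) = p^4 + p^3/3 - 13*p^2/9 - p/27 + 4/27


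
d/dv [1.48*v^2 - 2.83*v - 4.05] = 2.96*v - 2.83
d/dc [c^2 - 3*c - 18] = 2*c - 3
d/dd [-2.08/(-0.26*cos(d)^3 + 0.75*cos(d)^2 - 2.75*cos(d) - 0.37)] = (1.6224*cos(d)^2 - 3.12*cos(d) + 5.72)*sin(d)/(0.26*cos(d)^3 - 0.75*cos(d)^2 + 2.75*cos(d) + 0.37)^2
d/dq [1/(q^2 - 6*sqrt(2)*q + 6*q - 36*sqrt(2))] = 2*(-q - 3 + 3*sqrt(2))/(q^2 - 6*sqrt(2)*q + 6*q - 36*sqrt(2))^2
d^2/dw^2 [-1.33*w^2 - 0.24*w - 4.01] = -2.66000000000000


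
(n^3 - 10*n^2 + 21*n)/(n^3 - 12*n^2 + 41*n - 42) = n/(n - 2)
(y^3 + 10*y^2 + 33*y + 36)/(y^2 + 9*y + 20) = (y^2 + 6*y + 9)/(y + 5)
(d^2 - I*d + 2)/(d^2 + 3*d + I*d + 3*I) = (d - 2*I)/(d + 3)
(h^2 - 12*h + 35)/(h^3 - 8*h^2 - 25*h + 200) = (h - 7)/(h^2 - 3*h - 40)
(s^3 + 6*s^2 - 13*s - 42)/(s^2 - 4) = (s^2 + 4*s - 21)/(s - 2)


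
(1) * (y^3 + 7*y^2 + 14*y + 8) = y^3 + 7*y^2 + 14*y + 8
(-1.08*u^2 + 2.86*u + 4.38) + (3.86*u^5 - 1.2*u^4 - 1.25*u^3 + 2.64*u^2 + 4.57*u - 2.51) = 3.86*u^5 - 1.2*u^4 - 1.25*u^3 + 1.56*u^2 + 7.43*u + 1.87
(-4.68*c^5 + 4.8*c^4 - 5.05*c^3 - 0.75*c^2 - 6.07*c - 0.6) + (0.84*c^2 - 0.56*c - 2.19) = -4.68*c^5 + 4.8*c^4 - 5.05*c^3 + 0.09*c^2 - 6.63*c - 2.79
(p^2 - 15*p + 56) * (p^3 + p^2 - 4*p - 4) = p^5 - 14*p^4 + 37*p^3 + 112*p^2 - 164*p - 224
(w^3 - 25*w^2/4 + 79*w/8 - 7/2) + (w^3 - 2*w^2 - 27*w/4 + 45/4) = 2*w^3 - 33*w^2/4 + 25*w/8 + 31/4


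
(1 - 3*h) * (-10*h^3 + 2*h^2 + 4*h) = 30*h^4 - 16*h^3 - 10*h^2 + 4*h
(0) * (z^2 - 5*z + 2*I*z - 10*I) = 0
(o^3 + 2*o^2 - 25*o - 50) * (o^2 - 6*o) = o^5 - 4*o^4 - 37*o^3 + 100*o^2 + 300*o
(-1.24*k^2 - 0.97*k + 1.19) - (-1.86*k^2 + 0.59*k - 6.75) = 0.62*k^2 - 1.56*k + 7.94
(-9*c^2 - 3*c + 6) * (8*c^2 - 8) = -72*c^4 - 24*c^3 + 120*c^2 + 24*c - 48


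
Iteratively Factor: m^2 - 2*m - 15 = (m + 3)*(m - 5)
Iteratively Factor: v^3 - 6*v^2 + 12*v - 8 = (v - 2)*(v^2 - 4*v + 4) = (v - 2)^2*(v - 2)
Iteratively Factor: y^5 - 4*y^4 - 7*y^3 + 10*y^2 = (y + 2)*(y^4 - 6*y^3 + 5*y^2) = (y - 1)*(y + 2)*(y^3 - 5*y^2) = (y - 5)*(y - 1)*(y + 2)*(y^2) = y*(y - 5)*(y - 1)*(y + 2)*(y)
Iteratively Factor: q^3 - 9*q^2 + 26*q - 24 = (q - 4)*(q^2 - 5*q + 6) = (q - 4)*(q - 2)*(q - 3)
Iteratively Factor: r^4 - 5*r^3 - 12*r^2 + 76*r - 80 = (r - 2)*(r^3 - 3*r^2 - 18*r + 40) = (r - 2)*(r + 4)*(r^2 - 7*r + 10) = (r - 2)^2*(r + 4)*(r - 5)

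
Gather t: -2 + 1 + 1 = 0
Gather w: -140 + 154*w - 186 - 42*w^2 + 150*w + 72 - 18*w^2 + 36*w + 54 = -60*w^2 + 340*w - 200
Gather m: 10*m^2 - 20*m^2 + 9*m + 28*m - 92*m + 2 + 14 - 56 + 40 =-10*m^2 - 55*m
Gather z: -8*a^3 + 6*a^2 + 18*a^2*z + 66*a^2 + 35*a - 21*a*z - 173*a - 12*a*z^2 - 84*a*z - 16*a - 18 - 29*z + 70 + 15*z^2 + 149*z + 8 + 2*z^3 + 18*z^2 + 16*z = -8*a^3 + 72*a^2 - 154*a + 2*z^3 + z^2*(33 - 12*a) + z*(18*a^2 - 105*a + 136) + 60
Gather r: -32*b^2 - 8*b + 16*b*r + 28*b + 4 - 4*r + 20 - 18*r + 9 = -32*b^2 + 20*b + r*(16*b - 22) + 33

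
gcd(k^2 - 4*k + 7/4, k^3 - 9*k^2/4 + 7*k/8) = k - 1/2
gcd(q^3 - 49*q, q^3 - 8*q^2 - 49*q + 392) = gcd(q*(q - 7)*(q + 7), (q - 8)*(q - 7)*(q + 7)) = q^2 - 49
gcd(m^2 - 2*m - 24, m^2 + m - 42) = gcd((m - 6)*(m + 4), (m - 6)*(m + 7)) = m - 6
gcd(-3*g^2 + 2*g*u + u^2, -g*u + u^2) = -g + u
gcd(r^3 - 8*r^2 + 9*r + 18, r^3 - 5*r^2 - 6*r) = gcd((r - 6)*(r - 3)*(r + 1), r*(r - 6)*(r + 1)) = r^2 - 5*r - 6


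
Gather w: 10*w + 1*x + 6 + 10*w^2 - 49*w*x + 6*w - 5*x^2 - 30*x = 10*w^2 + w*(16 - 49*x) - 5*x^2 - 29*x + 6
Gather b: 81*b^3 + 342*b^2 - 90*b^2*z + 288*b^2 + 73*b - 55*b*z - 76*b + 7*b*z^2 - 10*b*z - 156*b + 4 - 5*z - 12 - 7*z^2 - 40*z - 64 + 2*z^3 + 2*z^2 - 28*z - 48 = 81*b^3 + b^2*(630 - 90*z) + b*(7*z^2 - 65*z - 159) + 2*z^3 - 5*z^2 - 73*z - 120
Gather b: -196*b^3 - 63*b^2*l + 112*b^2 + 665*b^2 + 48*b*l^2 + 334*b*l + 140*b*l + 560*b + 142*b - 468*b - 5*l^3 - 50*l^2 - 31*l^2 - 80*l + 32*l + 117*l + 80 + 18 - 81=-196*b^3 + b^2*(777 - 63*l) + b*(48*l^2 + 474*l + 234) - 5*l^3 - 81*l^2 + 69*l + 17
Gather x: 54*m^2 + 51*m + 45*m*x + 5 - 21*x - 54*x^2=54*m^2 + 51*m - 54*x^2 + x*(45*m - 21) + 5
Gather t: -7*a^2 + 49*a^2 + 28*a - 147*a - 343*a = 42*a^2 - 462*a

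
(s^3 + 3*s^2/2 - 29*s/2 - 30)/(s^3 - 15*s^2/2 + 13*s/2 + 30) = (2*s^2 + 11*s + 15)/(2*s^2 - 7*s - 15)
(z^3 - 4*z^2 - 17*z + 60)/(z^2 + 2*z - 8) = (z^2 - 8*z + 15)/(z - 2)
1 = 1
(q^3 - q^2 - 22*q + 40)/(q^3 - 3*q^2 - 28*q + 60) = (q - 4)/(q - 6)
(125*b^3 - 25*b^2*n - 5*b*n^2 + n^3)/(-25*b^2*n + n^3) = (-5*b + n)/n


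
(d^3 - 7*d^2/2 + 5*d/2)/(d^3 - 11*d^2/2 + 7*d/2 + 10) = d*(d - 1)/(d^2 - 3*d - 4)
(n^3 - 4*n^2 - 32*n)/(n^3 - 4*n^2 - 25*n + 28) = n*(n - 8)/(n^2 - 8*n + 7)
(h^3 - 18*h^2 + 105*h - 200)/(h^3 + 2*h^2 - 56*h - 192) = (h^2 - 10*h + 25)/(h^2 + 10*h + 24)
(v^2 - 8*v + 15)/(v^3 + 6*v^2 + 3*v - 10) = (v^2 - 8*v + 15)/(v^3 + 6*v^2 + 3*v - 10)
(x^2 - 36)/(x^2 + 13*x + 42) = (x - 6)/(x + 7)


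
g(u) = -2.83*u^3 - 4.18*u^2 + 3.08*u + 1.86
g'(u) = -8.49*u^2 - 8.36*u + 3.08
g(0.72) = 0.85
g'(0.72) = -7.34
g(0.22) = 2.31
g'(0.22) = 0.83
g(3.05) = -107.92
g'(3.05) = -101.40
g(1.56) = -14.25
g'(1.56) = -30.62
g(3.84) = -208.19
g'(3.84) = -154.21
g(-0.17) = 1.23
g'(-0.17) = 4.26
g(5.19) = -490.38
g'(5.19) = -269.00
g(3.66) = -181.61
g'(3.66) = -141.25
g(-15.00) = 8566.41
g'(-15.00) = -1781.77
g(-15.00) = 8566.41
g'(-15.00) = -1781.77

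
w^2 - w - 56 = (w - 8)*(w + 7)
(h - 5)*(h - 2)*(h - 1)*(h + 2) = h^4 - 6*h^3 + h^2 + 24*h - 20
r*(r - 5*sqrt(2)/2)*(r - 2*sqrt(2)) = r^3 - 9*sqrt(2)*r^2/2 + 10*r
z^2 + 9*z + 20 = (z + 4)*(z + 5)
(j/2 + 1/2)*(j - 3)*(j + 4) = j^3/2 + j^2 - 11*j/2 - 6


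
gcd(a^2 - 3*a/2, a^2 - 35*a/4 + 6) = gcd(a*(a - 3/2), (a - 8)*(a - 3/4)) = 1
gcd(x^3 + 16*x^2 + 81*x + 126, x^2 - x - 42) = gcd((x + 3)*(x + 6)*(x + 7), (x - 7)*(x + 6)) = x + 6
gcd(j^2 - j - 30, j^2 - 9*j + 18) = j - 6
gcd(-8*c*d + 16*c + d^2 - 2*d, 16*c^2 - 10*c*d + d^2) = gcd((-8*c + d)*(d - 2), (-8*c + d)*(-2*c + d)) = 8*c - d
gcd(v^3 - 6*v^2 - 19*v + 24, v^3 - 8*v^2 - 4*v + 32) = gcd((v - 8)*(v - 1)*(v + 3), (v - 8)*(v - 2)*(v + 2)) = v - 8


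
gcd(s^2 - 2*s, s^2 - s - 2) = s - 2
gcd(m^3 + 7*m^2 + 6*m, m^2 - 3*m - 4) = m + 1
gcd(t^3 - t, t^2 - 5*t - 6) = t + 1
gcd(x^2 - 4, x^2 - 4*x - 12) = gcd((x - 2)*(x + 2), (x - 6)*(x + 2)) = x + 2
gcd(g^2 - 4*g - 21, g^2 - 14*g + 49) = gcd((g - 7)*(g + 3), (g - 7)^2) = g - 7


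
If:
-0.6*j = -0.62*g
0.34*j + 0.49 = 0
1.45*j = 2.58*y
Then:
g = -1.39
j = -1.44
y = -0.81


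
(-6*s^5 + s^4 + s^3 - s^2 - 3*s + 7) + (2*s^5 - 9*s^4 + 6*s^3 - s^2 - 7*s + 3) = -4*s^5 - 8*s^4 + 7*s^3 - 2*s^2 - 10*s + 10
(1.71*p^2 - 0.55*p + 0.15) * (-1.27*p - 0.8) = -2.1717*p^3 - 0.6695*p^2 + 0.2495*p - 0.12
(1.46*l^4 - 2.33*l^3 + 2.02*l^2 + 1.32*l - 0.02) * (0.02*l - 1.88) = 0.0292*l^5 - 2.7914*l^4 + 4.4208*l^3 - 3.7712*l^2 - 2.482*l + 0.0376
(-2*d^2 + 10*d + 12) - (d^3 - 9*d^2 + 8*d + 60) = -d^3 + 7*d^2 + 2*d - 48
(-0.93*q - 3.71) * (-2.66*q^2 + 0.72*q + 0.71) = 2.4738*q^3 + 9.199*q^2 - 3.3315*q - 2.6341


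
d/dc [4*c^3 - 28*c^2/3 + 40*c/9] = 12*c^2 - 56*c/3 + 40/9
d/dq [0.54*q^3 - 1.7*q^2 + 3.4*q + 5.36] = 1.62*q^2 - 3.4*q + 3.4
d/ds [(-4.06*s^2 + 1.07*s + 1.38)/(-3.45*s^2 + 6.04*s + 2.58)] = (-20.8309*s^2 - 11.4276*s - 5.5746)/(11.9025*s^4 - 41.676*s^3 + 18.6796*s^2 + 31.1664*s + 6.6564)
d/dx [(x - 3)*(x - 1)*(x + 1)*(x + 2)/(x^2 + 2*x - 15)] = (2*x^3 + 17*x^2 + 20*x - 3)/(x^2 + 10*x + 25)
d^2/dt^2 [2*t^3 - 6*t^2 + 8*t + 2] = 12*t - 12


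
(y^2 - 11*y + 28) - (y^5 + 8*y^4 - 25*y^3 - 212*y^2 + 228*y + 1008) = -y^5 - 8*y^4 + 25*y^3 + 213*y^2 - 239*y - 980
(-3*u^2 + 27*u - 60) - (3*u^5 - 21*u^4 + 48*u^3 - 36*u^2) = -3*u^5 + 21*u^4 - 48*u^3 + 33*u^2 + 27*u - 60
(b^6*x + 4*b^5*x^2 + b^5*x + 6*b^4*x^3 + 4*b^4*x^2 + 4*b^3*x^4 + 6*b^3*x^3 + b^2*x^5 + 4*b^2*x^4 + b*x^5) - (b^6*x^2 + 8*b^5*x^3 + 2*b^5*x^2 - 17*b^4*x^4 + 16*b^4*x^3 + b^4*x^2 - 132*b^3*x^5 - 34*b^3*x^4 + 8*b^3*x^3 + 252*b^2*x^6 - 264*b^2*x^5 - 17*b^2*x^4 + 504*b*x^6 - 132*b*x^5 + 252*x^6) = -b^6*x^2 + b^6*x - 8*b^5*x^3 + 2*b^5*x^2 + b^5*x + 17*b^4*x^4 - 10*b^4*x^3 + 3*b^4*x^2 + 132*b^3*x^5 + 38*b^3*x^4 - 2*b^3*x^3 - 252*b^2*x^6 + 265*b^2*x^5 + 21*b^2*x^4 - 504*b*x^6 + 133*b*x^5 - 252*x^6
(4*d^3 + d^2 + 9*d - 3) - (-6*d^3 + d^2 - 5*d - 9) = 10*d^3 + 14*d + 6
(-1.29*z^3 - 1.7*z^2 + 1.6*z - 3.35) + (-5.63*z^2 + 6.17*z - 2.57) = -1.29*z^3 - 7.33*z^2 + 7.77*z - 5.92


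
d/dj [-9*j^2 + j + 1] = 1 - 18*j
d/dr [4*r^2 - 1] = 8*r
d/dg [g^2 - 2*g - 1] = 2*g - 2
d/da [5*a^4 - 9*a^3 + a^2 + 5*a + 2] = 20*a^3 - 27*a^2 + 2*a + 5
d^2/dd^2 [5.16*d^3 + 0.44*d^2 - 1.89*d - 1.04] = 30.96*d + 0.88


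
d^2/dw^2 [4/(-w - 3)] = -8/(w + 3)^3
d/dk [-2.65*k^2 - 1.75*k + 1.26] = -5.3*k - 1.75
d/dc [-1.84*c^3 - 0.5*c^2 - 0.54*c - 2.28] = -5.52*c^2 - 1.0*c - 0.54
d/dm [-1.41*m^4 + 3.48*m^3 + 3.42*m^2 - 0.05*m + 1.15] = -5.64*m^3 + 10.44*m^2 + 6.84*m - 0.05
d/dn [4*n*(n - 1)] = 8*n - 4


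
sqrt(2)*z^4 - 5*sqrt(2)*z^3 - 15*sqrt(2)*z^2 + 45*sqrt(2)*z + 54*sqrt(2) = (z - 6)*(z - 3)*(z + 3)*(sqrt(2)*z + sqrt(2))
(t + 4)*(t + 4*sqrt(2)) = t^2 + 4*t + 4*sqrt(2)*t + 16*sqrt(2)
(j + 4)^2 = j^2 + 8*j + 16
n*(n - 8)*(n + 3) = n^3 - 5*n^2 - 24*n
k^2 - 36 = (k - 6)*(k + 6)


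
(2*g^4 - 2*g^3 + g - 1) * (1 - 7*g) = -14*g^5 + 16*g^4 - 2*g^3 - 7*g^2 + 8*g - 1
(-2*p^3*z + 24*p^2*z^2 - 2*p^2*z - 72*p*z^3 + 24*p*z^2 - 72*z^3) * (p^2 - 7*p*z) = -2*p^5*z + 38*p^4*z^2 - 2*p^4*z - 240*p^3*z^3 + 38*p^3*z^2 + 504*p^2*z^4 - 240*p^2*z^3 + 504*p*z^4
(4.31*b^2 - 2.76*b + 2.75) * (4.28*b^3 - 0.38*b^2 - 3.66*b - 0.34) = 18.4468*b^5 - 13.4506*b^4 - 2.9558*b^3 + 7.5912*b^2 - 9.1266*b - 0.935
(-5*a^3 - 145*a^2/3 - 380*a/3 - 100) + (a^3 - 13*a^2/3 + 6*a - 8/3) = -4*a^3 - 158*a^2/3 - 362*a/3 - 308/3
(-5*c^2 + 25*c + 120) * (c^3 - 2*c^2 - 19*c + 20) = -5*c^5 + 35*c^4 + 165*c^3 - 815*c^2 - 1780*c + 2400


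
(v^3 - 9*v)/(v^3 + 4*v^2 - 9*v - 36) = v/(v + 4)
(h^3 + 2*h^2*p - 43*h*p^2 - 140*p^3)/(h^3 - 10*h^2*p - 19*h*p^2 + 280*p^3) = (-h - 4*p)/(-h + 8*p)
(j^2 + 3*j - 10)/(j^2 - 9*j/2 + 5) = 2*(j + 5)/(2*j - 5)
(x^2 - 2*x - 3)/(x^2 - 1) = (x - 3)/(x - 1)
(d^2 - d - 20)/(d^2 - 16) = (d - 5)/(d - 4)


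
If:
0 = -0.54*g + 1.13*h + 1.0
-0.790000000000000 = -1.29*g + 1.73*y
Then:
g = 1.34108527131783*y + 0.612403100775194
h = 0.640872607532414*y - 0.592302942992385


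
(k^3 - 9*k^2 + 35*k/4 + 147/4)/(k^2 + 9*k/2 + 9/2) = (2*k^2 - 21*k + 49)/(2*(k + 3))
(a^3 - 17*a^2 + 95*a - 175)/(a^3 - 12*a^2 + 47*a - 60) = (a^2 - 12*a + 35)/(a^2 - 7*a + 12)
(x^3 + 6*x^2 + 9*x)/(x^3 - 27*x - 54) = x/(x - 6)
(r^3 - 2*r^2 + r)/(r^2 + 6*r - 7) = r*(r - 1)/(r + 7)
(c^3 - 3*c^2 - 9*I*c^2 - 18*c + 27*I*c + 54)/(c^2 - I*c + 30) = (c^2 - 3*c*(1 + I) + 9*I)/(c + 5*I)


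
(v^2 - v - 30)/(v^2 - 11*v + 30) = (v + 5)/(v - 5)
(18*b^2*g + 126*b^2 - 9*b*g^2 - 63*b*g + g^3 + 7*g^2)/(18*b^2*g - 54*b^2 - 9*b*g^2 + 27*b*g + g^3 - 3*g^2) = (g + 7)/(g - 3)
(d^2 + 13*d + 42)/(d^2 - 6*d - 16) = (d^2 + 13*d + 42)/(d^2 - 6*d - 16)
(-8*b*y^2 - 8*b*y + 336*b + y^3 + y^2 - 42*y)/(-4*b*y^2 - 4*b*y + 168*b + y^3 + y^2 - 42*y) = (-8*b + y)/(-4*b + y)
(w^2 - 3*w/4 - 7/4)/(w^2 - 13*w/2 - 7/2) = (-4*w^2 + 3*w + 7)/(2*(-2*w^2 + 13*w + 7))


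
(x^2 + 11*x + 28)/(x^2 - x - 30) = (x^2 + 11*x + 28)/(x^2 - x - 30)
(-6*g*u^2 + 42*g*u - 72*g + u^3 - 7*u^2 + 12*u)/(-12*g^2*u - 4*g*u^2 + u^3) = (u^2 - 7*u + 12)/(u*(2*g + u))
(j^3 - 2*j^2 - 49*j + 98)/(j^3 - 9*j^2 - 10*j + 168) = (j^2 + 5*j - 14)/(j^2 - 2*j - 24)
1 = 1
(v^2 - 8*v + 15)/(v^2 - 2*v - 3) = (v - 5)/(v + 1)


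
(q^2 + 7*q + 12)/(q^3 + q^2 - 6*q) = (q + 4)/(q*(q - 2))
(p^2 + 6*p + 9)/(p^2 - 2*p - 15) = (p + 3)/(p - 5)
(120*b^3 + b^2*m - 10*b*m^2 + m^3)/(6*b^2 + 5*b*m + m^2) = (40*b^2 - 13*b*m + m^2)/(2*b + m)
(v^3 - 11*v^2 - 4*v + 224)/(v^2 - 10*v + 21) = (v^2 - 4*v - 32)/(v - 3)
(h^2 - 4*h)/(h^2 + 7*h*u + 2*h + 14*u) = h*(h - 4)/(h^2 + 7*h*u + 2*h + 14*u)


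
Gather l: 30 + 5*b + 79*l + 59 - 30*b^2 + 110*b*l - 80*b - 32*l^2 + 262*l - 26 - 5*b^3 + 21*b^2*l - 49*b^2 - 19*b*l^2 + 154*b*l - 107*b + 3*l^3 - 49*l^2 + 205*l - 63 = -5*b^3 - 79*b^2 - 182*b + 3*l^3 + l^2*(-19*b - 81) + l*(21*b^2 + 264*b + 546)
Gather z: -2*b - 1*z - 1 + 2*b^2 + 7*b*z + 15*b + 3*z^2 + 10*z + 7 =2*b^2 + 13*b + 3*z^2 + z*(7*b + 9) + 6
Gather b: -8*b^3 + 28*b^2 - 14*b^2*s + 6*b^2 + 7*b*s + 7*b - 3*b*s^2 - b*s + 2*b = -8*b^3 + b^2*(34 - 14*s) + b*(-3*s^2 + 6*s + 9)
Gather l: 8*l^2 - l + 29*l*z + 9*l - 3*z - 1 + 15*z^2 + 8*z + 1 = 8*l^2 + l*(29*z + 8) + 15*z^2 + 5*z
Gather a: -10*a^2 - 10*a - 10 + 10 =-10*a^2 - 10*a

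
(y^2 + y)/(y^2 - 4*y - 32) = y*(y + 1)/(y^2 - 4*y - 32)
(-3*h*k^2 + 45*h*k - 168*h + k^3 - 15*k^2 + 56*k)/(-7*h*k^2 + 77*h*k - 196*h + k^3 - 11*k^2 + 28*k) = (3*h*k - 24*h - k^2 + 8*k)/(7*h*k - 28*h - k^2 + 4*k)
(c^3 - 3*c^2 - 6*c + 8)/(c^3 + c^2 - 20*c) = (c^2 + c - 2)/(c*(c + 5))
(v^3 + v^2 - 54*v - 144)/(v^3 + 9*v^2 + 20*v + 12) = (v^2 - 5*v - 24)/(v^2 + 3*v + 2)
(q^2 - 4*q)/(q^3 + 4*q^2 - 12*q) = (q - 4)/(q^2 + 4*q - 12)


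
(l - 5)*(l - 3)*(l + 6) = l^3 - 2*l^2 - 33*l + 90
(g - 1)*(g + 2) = g^2 + g - 2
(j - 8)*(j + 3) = j^2 - 5*j - 24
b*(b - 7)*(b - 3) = b^3 - 10*b^2 + 21*b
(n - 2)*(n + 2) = n^2 - 4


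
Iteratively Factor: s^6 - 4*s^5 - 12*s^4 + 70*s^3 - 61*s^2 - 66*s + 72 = (s - 1)*(s^5 - 3*s^4 - 15*s^3 + 55*s^2 - 6*s - 72) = (s - 1)*(s + 4)*(s^4 - 7*s^3 + 13*s^2 + 3*s - 18) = (s - 3)*(s - 1)*(s + 4)*(s^3 - 4*s^2 + s + 6) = (s - 3)*(s - 2)*(s - 1)*(s + 4)*(s^2 - 2*s - 3) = (s - 3)*(s - 2)*(s - 1)*(s + 1)*(s + 4)*(s - 3)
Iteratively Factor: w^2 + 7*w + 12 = (w + 4)*(w + 3)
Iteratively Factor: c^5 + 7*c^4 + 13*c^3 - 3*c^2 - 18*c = (c + 2)*(c^4 + 5*c^3 + 3*c^2 - 9*c) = (c + 2)*(c + 3)*(c^3 + 2*c^2 - 3*c) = c*(c + 2)*(c + 3)*(c^2 + 2*c - 3) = c*(c + 2)*(c + 3)^2*(c - 1)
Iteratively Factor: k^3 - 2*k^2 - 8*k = (k - 4)*(k^2 + 2*k) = (k - 4)*(k + 2)*(k)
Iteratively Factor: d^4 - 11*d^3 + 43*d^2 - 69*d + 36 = (d - 1)*(d^3 - 10*d^2 + 33*d - 36) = (d - 3)*(d - 1)*(d^2 - 7*d + 12) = (d - 4)*(d - 3)*(d - 1)*(d - 3)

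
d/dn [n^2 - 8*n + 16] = 2*n - 8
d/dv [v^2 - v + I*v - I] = 2*v - 1 + I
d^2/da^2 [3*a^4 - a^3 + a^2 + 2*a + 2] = 36*a^2 - 6*a + 2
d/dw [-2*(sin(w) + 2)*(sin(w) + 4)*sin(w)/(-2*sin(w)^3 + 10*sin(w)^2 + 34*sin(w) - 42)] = (-11*sin(w)^4 - 50*sin(w)^3 + sin(w)^2 + 252*sin(w) + 168)*cos(w)/((sin(w) - 7)^2*(sin(w) - 1)^2*(sin(w) + 3)^2)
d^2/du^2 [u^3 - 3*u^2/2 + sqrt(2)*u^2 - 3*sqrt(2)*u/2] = 6*u - 3 + 2*sqrt(2)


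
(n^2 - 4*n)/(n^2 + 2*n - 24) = n/(n + 6)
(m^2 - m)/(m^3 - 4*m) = (m - 1)/(m^2 - 4)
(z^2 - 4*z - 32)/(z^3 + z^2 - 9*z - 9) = (z^2 - 4*z - 32)/(z^3 + z^2 - 9*z - 9)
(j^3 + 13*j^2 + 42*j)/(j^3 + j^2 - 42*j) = (j + 6)/(j - 6)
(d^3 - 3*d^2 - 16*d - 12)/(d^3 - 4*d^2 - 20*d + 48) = (d^2 + 3*d + 2)/(d^2 + 2*d - 8)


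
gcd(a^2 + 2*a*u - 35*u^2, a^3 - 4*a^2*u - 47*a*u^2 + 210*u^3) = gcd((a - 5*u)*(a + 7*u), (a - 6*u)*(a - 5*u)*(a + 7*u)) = -a^2 - 2*a*u + 35*u^2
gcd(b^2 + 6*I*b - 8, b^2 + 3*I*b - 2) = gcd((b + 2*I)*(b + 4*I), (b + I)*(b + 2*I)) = b + 2*I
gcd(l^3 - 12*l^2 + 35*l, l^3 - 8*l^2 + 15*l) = l^2 - 5*l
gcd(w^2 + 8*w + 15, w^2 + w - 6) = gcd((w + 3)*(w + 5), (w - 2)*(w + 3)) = w + 3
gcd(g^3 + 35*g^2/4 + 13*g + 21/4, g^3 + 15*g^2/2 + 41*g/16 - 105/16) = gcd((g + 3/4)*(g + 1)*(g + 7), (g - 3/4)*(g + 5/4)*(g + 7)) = g + 7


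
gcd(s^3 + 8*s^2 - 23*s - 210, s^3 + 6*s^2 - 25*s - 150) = s^2 + s - 30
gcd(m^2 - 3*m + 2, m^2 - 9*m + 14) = m - 2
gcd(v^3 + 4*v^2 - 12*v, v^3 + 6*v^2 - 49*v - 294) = v + 6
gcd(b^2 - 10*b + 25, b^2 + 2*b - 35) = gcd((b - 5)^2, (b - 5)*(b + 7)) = b - 5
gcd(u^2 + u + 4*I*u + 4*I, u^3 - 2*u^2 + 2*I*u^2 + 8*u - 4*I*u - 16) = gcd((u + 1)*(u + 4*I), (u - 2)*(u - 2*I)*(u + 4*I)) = u + 4*I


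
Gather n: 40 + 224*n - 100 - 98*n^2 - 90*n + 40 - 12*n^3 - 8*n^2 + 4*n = -12*n^3 - 106*n^2 + 138*n - 20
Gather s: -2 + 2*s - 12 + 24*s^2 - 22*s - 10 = 24*s^2 - 20*s - 24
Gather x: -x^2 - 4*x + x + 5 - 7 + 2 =-x^2 - 3*x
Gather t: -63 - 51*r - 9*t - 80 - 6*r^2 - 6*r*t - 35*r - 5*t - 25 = -6*r^2 - 86*r + t*(-6*r - 14) - 168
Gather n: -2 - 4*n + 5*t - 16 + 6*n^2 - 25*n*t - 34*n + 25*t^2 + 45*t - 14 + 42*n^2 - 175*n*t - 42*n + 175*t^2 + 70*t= 48*n^2 + n*(-200*t - 80) + 200*t^2 + 120*t - 32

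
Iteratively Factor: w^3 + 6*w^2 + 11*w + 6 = (w + 2)*(w^2 + 4*w + 3) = (w + 2)*(w + 3)*(w + 1)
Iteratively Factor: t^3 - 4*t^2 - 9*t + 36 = (t - 4)*(t^2 - 9) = (t - 4)*(t + 3)*(t - 3)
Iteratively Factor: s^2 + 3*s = (s)*(s + 3)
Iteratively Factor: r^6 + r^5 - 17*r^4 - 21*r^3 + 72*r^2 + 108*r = (r + 3)*(r^5 - 2*r^4 - 11*r^3 + 12*r^2 + 36*r) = (r - 3)*(r + 3)*(r^4 + r^3 - 8*r^2 - 12*r) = (r - 3)*(r + 2)*(r + 3)*(r^3 - r^2 - 6*r) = r*(r - 3)*(r + 2)*(r + 3)*(r^2 - r - 6) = r*(r - 3)^2*(r + 2)*(r + 3)*(r + 2)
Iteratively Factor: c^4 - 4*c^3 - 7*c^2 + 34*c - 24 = (c - 2)*(c^3 - 2*c^2 - 11*c + 12) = (c - 2)*(c - 1)*(c^2 - c - 12) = (c - 4)*(c - 2)*(c - 1)*(c + 3)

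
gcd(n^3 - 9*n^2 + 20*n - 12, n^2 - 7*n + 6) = n^2 - 7*n + 6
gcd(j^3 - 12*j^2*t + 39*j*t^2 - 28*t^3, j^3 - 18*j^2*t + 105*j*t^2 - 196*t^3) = j^2 - 11*j*t + 28*t^2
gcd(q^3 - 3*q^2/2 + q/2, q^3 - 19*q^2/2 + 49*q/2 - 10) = q - 1/2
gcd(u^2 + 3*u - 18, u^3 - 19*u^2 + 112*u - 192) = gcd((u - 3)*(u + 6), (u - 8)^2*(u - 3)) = u - 3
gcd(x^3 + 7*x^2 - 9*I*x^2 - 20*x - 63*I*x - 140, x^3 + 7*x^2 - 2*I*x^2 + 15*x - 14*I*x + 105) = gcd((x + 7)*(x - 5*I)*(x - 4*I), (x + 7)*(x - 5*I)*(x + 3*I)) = x^2 + x*(7 - 5*I) - 35*I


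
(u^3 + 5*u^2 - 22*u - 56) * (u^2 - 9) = u^5 + 5*u^4 - 31*u^3 - 101*u^2 + 198*u + 504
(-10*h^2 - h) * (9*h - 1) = -90*h^3 + h^2 + h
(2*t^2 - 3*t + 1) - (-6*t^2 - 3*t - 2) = 8*t^2 + 3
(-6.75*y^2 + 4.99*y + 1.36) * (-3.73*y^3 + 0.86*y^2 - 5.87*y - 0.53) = 25.1775*y^5 - 24.4177*y^4 + 38.8411*y^3 - 24.5442*y^2 - 10.6279*y - 0.7208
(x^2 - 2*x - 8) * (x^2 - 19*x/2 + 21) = x^4 - 23*x^3/2 + 32*x^2 + 34*x - 168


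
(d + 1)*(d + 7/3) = d^2 + 10*d/3 + 7/3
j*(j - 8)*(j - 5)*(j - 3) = j^4 - 16*j^3 + 79*j^2 - 120*j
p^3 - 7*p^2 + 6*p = p*(p - 6)*(p - 1)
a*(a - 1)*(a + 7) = a^3 + 6*a^2 - 7*a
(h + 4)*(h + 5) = h^2 + 9*h + 20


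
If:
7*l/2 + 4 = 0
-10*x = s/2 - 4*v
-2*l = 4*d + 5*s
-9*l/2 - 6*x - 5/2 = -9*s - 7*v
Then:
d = 115*x/79 + 501/553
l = -8/7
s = -92*x/79 - 148/553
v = 186*x/79 - 37/1106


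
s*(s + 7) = s^2 + 7*s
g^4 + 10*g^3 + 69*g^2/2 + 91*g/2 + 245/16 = (g + 1/2)*(g + 5/2)*(g + 7/2)^2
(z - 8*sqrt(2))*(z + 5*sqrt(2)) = z^2 - 3*sqrt(2)*z - 80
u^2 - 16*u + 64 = (u - 8)^2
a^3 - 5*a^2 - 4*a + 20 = (a - 5)*(a - 2)*(a + 2)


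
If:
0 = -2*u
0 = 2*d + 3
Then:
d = -3/2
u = 0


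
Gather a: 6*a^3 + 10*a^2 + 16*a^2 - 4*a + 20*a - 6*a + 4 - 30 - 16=6*a^3 + 26*a^2 + 10*a - 42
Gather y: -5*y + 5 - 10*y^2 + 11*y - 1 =-10*y^2 + 6*y + 4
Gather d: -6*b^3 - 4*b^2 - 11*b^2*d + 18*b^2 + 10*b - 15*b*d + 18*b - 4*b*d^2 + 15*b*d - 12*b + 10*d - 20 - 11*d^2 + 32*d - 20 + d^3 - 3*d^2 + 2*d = -6*b^3 + 14*b^2 + 16*b + d^3 + d^2*(-4*b - 14) + d*(44 - 11*b^2) - 40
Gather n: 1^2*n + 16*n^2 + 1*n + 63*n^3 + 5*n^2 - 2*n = 63*n^3 + 21*n^2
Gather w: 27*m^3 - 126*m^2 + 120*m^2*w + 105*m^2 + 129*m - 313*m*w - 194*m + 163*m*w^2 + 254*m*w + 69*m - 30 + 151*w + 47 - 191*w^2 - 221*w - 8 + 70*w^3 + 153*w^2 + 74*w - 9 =27*m^3 - 21*m^2 + 4*m + 70*w^3 + w^2*(163*m - 38) + w*(120*m^2 - 59*m + 4)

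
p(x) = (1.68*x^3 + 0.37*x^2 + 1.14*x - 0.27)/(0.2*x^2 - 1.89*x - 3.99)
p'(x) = (1.89 - 0.4*x)*(1.68*x^3 + 0.37*x^2 + 1.14*x - 0.27)/(0.2*x^2 - 1.89*x - 3.99)^2 + (5.04*x^2 + 0.74*x + 1.14)/(0.2*x^2 - 1.89*x - 3.99)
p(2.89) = -6.00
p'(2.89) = -5.27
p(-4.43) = -17.35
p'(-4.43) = 4.00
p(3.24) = -8.04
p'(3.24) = -6.45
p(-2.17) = -17.25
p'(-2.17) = -23.09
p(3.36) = -8.84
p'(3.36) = -6.89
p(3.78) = -12.09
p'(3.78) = -8.62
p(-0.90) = 1.04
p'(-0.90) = -3.25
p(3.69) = -11.33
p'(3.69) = -8.23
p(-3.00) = -13.14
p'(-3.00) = 1.06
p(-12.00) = -60.30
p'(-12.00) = 6.62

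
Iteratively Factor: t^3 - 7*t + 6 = (t + 3)*(t^2 - 3*t + 2) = (t - 2)*(t + 3)*(t - 1)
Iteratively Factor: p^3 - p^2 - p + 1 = (p - 1)*(p^2 - 1) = (p - 1)^2*(p + 1)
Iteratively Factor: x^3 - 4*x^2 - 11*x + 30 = (x - 2)*(x^2 - 2*x - 15) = (x - 5)*(x - 2)*(x + 3)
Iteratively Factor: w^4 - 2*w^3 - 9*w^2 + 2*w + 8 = (w - 1)*(w^3 - w^2 - 10*w - 8) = (w - 1)*(w + 2)*(w^2 - 3*w - 4) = (w - 4)*(w - 1)*(w + 2)*(w + 1)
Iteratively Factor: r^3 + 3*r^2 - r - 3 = (r + 3)*(r^2 - 1) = (r - 1)*(r + 3)*(r + 1)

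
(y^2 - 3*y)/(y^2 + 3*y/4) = 4*(y - 3)/(4*y + 3)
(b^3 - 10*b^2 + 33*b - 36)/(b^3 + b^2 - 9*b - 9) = (b^2 - 7*b + 12)/(b^2 + 4*b + 3)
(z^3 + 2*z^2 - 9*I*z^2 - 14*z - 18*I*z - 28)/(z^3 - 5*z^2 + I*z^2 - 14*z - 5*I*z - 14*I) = (z^2 - 9*I*z - 14)/(z^2 + z*(-7 + I) - 7*I)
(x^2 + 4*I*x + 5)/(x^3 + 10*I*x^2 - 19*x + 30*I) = 1/(x + 6*I)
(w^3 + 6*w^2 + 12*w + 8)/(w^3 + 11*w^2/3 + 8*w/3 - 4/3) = 3*(w + 2)/(3*w - 1)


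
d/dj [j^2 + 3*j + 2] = 2*j + 3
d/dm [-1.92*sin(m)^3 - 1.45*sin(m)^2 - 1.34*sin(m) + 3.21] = (-2.9*sin(m) + 2.88*cos(2*m) - 4.22)*cos(m)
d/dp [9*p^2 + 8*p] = 18*p + 8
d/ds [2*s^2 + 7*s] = 4*s + 7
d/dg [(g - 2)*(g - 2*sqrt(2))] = 2*g - 2*sqrt(2) - 2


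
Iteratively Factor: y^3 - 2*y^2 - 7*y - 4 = (y + 1)*(y^2 - 3*y - 4) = (y + 1)^2*(y - 4)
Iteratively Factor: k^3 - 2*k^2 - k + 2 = (k + 1)*(k^2 - 3*k + 2) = (k - 2)*(k + 1)*(k - 1)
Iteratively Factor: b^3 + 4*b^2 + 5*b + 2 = (b + 2)*(b^2 + 2*b + 1) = (b + 1)*(b + 2)*(b + 1)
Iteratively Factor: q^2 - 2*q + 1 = (q - 1)*(q - 1)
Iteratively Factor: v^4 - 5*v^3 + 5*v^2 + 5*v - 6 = (v + 1)*(v^3 - 6*v^2 + 11*v - 6) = (v - 2)*(v + 1)*(v^2 - 4*v + 3) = (v - 3)*(v - 2)*(v + 1)*(v - 1)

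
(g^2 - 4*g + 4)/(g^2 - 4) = (g - 2)/(g + 2)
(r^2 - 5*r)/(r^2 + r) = (r - 5)/(r + 1)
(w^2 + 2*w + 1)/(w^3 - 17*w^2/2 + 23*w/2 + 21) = 2*(w + 1)/(2*w^2 - 19*w + 42)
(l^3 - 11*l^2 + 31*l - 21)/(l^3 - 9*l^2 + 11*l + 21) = (l - 1)/(l + 1)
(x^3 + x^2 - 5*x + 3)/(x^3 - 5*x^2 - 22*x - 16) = (-x^3 - x^2 + 5*x - 3)/(-x^3 + 5*x^2 + 22*x + 16)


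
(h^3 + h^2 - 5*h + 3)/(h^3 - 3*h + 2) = (h + 3)/(h + 2)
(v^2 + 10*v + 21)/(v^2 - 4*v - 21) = (v + 7)/(v - 7)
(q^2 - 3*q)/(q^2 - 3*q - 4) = q*(3 - q)/(-q^2 + 3*q + 4)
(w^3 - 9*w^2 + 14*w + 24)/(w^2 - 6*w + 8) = (w^2 - 5*w - 6)/(w - 2)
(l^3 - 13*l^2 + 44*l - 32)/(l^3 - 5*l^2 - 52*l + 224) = (l - 1)/(l + 7)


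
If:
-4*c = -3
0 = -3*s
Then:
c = 3/4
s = 0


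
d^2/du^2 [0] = 0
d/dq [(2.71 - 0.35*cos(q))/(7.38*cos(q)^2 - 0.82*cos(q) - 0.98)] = (-2.583*cos(q)^2 + 39.9996*cos(q) - 2.5652)*sin(q)/(54.4644*cos(q)^4 - 12.1032*cos(q)^3 - 13.7924*cos(q)^2 + 1.6072*cos(q) + 0.9604)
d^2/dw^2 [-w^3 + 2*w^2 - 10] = 4 - 6*w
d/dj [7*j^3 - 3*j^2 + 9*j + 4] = 21*j^2 - 6*j + 9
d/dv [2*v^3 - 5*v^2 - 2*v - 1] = 6*v^2 - 10*v - 2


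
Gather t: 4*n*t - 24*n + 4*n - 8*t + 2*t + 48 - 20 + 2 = -20*n + t*(4*n - 6) + 30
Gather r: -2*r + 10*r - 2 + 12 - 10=8*r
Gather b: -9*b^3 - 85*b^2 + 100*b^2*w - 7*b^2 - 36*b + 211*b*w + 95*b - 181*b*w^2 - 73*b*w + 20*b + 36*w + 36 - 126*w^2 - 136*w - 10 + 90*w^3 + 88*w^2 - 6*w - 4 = -9*b^3 + b^2*(100*w - 92) + b*(-181*w^2 + 138*w + 79) + 90*w^3 - 38*w^2 - 106*w + 22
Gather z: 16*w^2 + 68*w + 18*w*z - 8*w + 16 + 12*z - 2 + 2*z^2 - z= 16*w^2 + 60*w + 2*z^2 + z*(18*w + 11) + 14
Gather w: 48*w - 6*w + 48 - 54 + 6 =42*w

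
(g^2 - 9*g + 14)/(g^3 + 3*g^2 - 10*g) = (g - 7)/(g*(g + 5))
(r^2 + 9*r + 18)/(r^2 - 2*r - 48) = (r + 3)/(r - 8)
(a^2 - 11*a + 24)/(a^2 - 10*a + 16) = (a - 3)/(a - 2)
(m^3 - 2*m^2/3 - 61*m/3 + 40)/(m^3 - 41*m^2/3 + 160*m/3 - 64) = (m + 5)/(m - 8)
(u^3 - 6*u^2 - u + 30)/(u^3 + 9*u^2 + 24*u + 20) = (u^2 - 8*u + 15)/(u^2 + 7*u + 10)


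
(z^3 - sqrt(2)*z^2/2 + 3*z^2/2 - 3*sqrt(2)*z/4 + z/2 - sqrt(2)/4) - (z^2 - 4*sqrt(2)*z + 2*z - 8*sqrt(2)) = z^3 - sqrt(2)*z^2/2 + z^2/2 - 3*z/2 + 13*sqrt(2)*z/4 + 31*sqrt(2)/4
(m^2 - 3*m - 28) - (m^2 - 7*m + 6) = 4*m - 34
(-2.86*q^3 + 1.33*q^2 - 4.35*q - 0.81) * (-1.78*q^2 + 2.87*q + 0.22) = 5.0908*q^5 - 10.5756*q^4 + 10.9309*q^3 - 10.7501*q^2 - 3.2817*q - 0.1782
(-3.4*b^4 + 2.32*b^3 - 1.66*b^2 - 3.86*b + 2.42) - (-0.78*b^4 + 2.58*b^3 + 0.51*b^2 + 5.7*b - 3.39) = -2.62*b^4 - 0.26*b^3 - 2.17*b^2 - 9.56*b + 5.81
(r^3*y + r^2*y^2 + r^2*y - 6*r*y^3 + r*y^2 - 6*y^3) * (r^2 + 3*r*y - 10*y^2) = r^5*y + 4*r^4*y^2 + r^4*y - 13*r^3*y^3 + 4*r^3*y^2 - 28*r^2*y^4 - 13*r^2*y^3 + 60*r*y^5 - 28*r*y^4 + 60*y^5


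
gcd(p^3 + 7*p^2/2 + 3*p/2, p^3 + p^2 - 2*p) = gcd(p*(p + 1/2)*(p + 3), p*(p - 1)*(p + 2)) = p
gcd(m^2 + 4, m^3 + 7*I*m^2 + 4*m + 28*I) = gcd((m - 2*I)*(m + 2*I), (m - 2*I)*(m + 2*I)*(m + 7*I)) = m^2 + 4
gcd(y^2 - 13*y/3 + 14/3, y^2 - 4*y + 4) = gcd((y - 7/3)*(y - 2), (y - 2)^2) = y - 2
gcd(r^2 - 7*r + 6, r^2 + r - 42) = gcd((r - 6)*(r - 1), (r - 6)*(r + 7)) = r - 6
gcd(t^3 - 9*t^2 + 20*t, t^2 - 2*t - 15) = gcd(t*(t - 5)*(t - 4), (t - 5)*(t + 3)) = t - 5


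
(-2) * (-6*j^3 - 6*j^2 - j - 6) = 12*j^3 + 12*j^2 + 2*j + 12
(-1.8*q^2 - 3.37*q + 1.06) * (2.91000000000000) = -5.238*q^2 - 9.8067*q + 3.0846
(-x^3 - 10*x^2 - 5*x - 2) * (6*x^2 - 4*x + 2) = -6*x^5 - 56*x^4 + 8*x^3 - 12*x^2 - 2*x - 4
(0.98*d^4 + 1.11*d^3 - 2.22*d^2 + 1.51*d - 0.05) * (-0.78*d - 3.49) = -0.7644*d^5 - 4.286*d^4 - 2.1423*d^3 + 6.57*d^2 - 5.2309*d + 0.1745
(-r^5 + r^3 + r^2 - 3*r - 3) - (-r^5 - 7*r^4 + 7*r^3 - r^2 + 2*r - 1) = 7*r^4 - 6*r^3 + 2*r^2 - 5*r - 2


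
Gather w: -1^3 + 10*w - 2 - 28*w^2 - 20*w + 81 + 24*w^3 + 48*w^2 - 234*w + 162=24*w^3 + 20*w^2 - 244*w + 240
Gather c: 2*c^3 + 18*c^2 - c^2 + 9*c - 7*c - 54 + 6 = 2*c^3 + 17*c^2 + 2*c - 48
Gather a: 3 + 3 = 6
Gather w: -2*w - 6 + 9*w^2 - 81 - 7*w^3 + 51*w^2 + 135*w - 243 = -7*w^3 + 60*w^2 + 133*w - 330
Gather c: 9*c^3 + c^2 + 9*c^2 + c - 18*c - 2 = 9*c^3 + 10*c^2 - 17*c - 2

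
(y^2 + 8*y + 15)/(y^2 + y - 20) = (y + 3)/(y - 4)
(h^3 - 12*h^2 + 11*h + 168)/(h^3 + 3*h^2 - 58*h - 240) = (h^2 - 4*h - 21)/(h^2 + 11*h + 30)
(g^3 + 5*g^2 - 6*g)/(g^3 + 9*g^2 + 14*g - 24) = g/(g + 4)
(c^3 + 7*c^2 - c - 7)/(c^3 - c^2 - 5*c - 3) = (c^2 + 6*c - 7)/(c^2 - 2*c - 3)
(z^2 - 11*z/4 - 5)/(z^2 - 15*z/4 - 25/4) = (z - 4)/(z - 5)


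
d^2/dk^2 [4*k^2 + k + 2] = 8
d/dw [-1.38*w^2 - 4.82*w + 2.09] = -2.76*w - 4.82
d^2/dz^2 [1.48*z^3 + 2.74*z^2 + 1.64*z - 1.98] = 8.88*z + 5.48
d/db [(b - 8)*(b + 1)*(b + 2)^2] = 4*b^3 - 9*b^2 - 64*b - 60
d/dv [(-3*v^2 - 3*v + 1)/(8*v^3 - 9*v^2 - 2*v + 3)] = (24*v^4 + 48*v^3 - 45*v^2 - 7)/(64*v^6 - 144*v^5 + 49*v^4 + 84*v^3 - 50*v^2 - 12*v + 9)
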